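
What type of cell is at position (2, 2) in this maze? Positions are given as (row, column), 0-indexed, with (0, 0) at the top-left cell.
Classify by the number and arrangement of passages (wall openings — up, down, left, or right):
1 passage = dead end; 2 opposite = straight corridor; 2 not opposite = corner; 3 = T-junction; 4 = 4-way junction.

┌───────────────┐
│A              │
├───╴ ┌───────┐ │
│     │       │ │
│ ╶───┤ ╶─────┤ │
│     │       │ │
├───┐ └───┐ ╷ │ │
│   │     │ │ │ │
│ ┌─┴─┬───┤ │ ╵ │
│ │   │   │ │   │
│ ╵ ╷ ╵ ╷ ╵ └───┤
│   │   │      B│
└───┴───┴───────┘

Checking cell at (2, 2):
Number of passages: 2
Cell type: corner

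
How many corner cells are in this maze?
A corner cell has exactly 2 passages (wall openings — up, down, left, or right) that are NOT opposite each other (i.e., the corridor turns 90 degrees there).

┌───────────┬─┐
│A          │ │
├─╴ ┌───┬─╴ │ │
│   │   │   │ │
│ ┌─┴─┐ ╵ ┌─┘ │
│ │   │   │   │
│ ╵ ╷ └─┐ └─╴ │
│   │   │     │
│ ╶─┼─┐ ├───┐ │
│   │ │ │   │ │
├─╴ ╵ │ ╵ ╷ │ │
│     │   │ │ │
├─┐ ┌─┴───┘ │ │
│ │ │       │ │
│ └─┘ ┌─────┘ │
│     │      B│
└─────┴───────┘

Counting corner cells (2 non-opposite passages):
Total corners: 25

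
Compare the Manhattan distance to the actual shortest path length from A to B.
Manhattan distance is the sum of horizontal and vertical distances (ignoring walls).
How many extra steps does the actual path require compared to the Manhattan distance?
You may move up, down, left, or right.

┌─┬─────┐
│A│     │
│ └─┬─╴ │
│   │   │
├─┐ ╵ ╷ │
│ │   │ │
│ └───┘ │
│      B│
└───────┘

Manhattan distance: |3 - 0| + |3 - 0| = 6
Actual path length: 8
Extra steps: 8 - 6 = 2

Solution:

┌─┬─────┐
│A│     │
│ └─┬─╴ │
│↳ ↓│↱ ↓│
├─┐ ╵ ╷ │
│ │↳ ↑│↓│
│ └───┘ │
│      B│
└───────┘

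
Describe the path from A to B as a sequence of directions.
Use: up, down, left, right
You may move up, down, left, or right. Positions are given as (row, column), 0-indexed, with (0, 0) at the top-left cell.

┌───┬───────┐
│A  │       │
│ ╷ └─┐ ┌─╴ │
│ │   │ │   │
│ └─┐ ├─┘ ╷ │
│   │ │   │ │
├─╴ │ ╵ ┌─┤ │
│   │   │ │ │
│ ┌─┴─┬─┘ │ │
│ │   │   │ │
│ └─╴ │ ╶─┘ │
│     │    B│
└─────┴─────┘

Finding the path and converting it to directions:
Path through cells: (0,0) → (0,1) → (1,1) → (1,2) → (2,2) → (3,2) → (3,3) → (2,3) → (2,4) → (1,4) → (1,5) → (2,5) → (3,5) → (4,5) → (5,5)
Directions: right, down, right, down, down, right, up, right, up, right, down, down, down, down

Solution:

┌───┬───────┐
│A ↓│       │
│ ╷ └─┐ ┌─╴ │
│ │↳ ↓│ │↱ ↓│
│ └─┐ ├─┘ ╷ │
│   │↓│↱ ↑│↓│
├─╴ │ ╵ ┌─┤ │
│   │↳ ↑│ │↓│
│ ┌─┴─┬─┘ │ │
│ │   │   │↓│
│ └─╴ │ ╶─┘ │
│     │    B│
└─────┴─────┘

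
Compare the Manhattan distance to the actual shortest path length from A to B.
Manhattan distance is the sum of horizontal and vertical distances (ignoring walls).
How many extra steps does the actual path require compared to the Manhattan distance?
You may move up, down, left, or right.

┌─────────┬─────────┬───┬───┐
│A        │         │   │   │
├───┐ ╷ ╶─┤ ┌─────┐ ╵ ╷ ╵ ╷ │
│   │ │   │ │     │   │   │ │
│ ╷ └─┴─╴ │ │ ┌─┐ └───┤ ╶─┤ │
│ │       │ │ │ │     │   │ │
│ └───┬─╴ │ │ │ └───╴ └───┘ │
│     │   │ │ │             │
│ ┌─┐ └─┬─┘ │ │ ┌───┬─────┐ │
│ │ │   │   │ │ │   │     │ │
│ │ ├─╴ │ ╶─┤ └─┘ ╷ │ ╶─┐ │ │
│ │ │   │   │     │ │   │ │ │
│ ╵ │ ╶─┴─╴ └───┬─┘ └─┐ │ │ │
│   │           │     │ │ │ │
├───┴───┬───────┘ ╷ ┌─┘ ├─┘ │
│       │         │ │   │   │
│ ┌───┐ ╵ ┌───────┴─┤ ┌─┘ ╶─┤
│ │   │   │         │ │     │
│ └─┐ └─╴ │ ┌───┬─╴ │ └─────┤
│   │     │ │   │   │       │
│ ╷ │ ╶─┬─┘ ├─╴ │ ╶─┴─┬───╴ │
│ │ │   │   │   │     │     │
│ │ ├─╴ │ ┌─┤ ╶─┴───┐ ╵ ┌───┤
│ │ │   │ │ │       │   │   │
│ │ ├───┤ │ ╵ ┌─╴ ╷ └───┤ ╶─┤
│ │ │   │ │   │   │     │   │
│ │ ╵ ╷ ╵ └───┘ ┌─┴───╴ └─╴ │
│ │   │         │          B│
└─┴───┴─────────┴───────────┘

Manhattan distance: |13 - 0| + |13 - 0| = 26
Actual path length: 102
Extra steps: 102 - 26 = 76

Solution:

┌─────────┬─────────┬───┬───┐
│A → → ↓  │↱ → → → ↓│↱ ↓│↱ ↓│
├───┐ ╷ ╶─┤ ┌─────┐ ╵ ╷ ╵ ╷ │
│↓ ↰│ │↳ ↓│↑│↓ ← ↰│↳ ↑│↳ ↑│↓│
│ ╷ └─┴─╴ │ │ ┌─┐ └───┤ ╶─┤ │
│↓│↑ ← ← ↲│↑│↓│ │↑ ← ↰│   │↓│
│ └───┬─╴ │ │ │ └───╴ └───┘ │
│↳ → ↓│   │↑│↓│      ↑ ← ← ↲│
│ ┌─┐ └─┬─┘ │ │ ┌───┬─────┐ │
│ │ │↳ ↓│↱ ↑│↓│ │↱ ↓│     │ │
│ │ ├─╴ │ ╶─┤ └─┘ ╷ │ ╶─┐ │ │
│ │ │↓ ↲│↑ ↰│↳ → ↑│↓│   │ │ │
│ ╵ │ ╶─┴─╴ └───┬─┘ └─┐ │ │ │
│   │↳ → → ↑    │↓ ↲  │ │ │ │
├───┴───┬───────┘ ╷ ┌─┘ ├─┘ │
│↓ ← ← ↰│↓ ← ← ← ↲│ │   │   │
│ ┌───┐ ╵ ┌───────┴─┤ ┌─┘ ╶─┤
│↓│   │↑ ↲│         │ │     │
│ └─┐ └─╴ │ ┌───┬─╴ │ └─────┤
│↳ ↓│     │ │   │   │       │
│ ╷ │ ╶─┬─┘ ├─╴ │ ╶─┴─┬───╴ │
│ │↓│   │   │   │     │     │
│ │ ├─╴ │ ┌─┤ ╶─┴───┐ ╵ ┌───┤
│ │↓│   │ │ │    ↱ ↓│   │   │
│ │ ├───┤ │ ╵ ┌─╴ ╷ └───┤ ╶─┤
│ │↓│↱ ↓│ │   │↱ ↑│↳ → ↓│   │
│ │ ╵ ╷ ╵ └───┘ ┌─┴───╴ └─╴ │
│ │↳ ↑│↳ → → → ↑│      ↳ → B│
└─┴───┴─────────┴───────────┘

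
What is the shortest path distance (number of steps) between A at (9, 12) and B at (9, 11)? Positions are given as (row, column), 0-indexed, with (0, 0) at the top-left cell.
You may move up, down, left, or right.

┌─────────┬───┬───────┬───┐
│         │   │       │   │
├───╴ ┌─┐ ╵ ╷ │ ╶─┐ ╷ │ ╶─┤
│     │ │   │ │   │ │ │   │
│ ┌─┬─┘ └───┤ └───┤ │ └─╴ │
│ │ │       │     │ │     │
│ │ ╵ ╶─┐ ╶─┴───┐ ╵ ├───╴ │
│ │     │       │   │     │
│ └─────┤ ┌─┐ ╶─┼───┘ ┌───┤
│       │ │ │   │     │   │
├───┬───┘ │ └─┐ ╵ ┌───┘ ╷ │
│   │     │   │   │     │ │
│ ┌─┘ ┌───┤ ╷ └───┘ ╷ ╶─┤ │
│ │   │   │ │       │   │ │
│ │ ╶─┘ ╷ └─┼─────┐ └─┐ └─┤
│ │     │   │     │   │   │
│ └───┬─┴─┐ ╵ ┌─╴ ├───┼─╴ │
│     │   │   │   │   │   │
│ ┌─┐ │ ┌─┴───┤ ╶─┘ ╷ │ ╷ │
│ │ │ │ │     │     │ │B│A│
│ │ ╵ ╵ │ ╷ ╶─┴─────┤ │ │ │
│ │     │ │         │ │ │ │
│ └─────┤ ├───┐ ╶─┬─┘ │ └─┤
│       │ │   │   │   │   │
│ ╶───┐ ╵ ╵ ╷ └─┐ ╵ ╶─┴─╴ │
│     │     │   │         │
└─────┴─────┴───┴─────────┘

Finding path from (9, 12) to (9, 11):
Path: (9,12) → (8,12) → (8,11) → (9,11)
Distance: 3 steps

Solution:

┌─────────┬───┬───────┬───┐
│         │   │       │   │
├───╴ ┌─┐ ╵ ╷ │ ╶─┐ ╷ │ ╶─┤
│     │ │   │ │   │ │ │   │
│ ┌─┬─┘ └───┤ └───┤ │ └─╴ │
│ │ │       │     │ │     │
│ │ ╵ ╶─┐ ╶─┴───┐ ╵ ├───╴ │
│ │     │       │   │     │
│ └─────┤ ┌─┐ ╶─┼───┘ ┌───┤
│       │ │ │   │     │   │
├───┬───┘ │ └─┐ ╵ ┌───┘ ╷ │
│   │     │   │   │     │ │
│ ┌─┘ ┌───┤ ╷ └───┘ ╷ ╶─┤ │
│ │   │   │ │       │   │ │
│ │ ╶─┘ ╷ └─┼─────┐ └─┐ └─┤
│ │     │   │     │   │   │
│ └───┬─┴─┐ ╵ ┌─╴ ├───┼─╴ │
│     │   │   │   │   │↓ ↰│
│ ┌─┐ │ ┌─┴───┤ ╶─┘ ╷ │ ╷ │
│ │ │ │ │     │     │ │B│A│
│ │ ╵ ╵ │ ╷ ╶─┴─────┤ │ │ │
│ │     │ │         │ │ │ │
│ └─────┤ ├───┐ ╶─┬─┘ │ └─┤
│       │ │   │   │   │   │
│ ╶───┐ ╵ ╵ ╷ └─┐ ╵ ╶─┴─╴ │
│     │     │   │         │
└─────┴─────┴───┴─────────┘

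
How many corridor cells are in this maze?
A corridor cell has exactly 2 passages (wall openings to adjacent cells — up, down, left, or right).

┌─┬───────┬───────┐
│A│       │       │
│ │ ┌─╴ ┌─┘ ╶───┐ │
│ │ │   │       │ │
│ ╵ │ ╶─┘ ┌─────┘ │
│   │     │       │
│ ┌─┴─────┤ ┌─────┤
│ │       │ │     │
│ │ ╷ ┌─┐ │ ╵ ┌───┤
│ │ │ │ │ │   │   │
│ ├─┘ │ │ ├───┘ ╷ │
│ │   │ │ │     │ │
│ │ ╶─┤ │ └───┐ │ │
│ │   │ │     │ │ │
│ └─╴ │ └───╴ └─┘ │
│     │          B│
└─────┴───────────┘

Counting cells with exactly 2 passages:
Total corridor cells: 58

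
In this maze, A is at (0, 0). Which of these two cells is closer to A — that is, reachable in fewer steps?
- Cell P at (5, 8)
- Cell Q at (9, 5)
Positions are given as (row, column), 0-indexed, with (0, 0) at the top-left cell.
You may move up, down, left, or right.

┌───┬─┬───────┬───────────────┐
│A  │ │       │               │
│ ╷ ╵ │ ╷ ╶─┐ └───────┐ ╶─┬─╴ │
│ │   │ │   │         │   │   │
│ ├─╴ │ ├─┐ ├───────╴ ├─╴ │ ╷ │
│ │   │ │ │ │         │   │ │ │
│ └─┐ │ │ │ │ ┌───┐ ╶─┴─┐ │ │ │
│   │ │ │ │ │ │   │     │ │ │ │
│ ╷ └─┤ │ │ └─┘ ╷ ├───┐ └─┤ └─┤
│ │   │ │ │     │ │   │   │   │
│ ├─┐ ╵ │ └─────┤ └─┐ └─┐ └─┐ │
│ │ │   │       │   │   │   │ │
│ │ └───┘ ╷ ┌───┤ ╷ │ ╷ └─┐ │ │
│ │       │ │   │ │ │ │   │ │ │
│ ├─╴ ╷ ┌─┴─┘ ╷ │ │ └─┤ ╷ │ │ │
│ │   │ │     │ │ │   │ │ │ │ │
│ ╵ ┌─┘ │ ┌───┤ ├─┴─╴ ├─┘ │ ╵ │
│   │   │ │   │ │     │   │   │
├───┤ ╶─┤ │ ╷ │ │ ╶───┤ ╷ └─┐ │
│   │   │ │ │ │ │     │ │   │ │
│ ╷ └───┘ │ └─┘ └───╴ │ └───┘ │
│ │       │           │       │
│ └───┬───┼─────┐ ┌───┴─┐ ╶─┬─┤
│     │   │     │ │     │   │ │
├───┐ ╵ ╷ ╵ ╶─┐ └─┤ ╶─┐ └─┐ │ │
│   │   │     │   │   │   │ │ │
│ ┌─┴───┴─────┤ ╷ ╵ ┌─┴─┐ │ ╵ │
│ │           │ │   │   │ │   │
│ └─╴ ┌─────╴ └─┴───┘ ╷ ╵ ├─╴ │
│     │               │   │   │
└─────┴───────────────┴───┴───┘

Shortest path A → P at (5, 8): 25 steps
Shortest path A → Q at (9, 5): 42 steps

P is closer (25 steps vs 42 steps).

Path to P:

┌───┬─┬───────┬───────────────┐
│A  │ │↱ ↓    │               │
│ ╷ ╵ │ ╷ ╶─┐ └───────┐ ╶─┬─╴ │
│↓│   │↑│↳ ↓│         │   │   │
│ ├─╴ │ ├─┐ ├───────╴ ├─╴ │ ╷ │
│↓│   │↑│ │↓│         │   │ │ │
│ └─┐ │ │ │ │ ┌───┐ ╶─┴─┐ │ │ │
│↳ ↓│ │↑│ │↓│ │↱ ↓│     │ │ │ │
│ ╷ └─┤ │ │ └─┘ ╷ ├───┐ └─┤ └─┤
│ │↳ ↓│↑│ │↳ → ↑│↓│   │   │   │
│ ├─┐ ╵ │ └─────┤ └─┐ └─┐ └─┐ │
│ │ │↳ ↑│       │P  │   │   │ │
│ │ └───┘ ╷ ┌───┤ ╷ │ ╷ └─┐ │ │
│ │       │ │   │ │ │ │   │ │ │
│ ├─╴ ╷ ┌─┴─┘ ╷ │ │ └─┤ ╷ │ │ │
│ │   │ │     │ │ │   │ │ │ │ │
│ ╵ ┌─┘ │ ┌───┤ ├─┴─╴ ├─┘ │ ╵ │
│   │   │ │   │ │     │   │   │
├───┤ ╶─┤ │ ╷ │ │ ╶───┤ ╷ └─┐ │
│   │   │ │ │ │ │     │ │   │ │
│ ╷ └───┘ │ └─┘ └───╴ │ └───┘ │
│ │       │           │       │
│ └───┬───┼─────┐ ┌───┴─┐ ╶─┬─┤
│     │   │     │ │     │   │ │
├───┐ ╵ ╷ ╵ ╶─┐ └─┤ ╶─┐ └─┐ │ │
│   │   │     │   │   │   │ │ │
│ ┌─┴───┴─────┤ ╷ ╵ ┌─┴─┐ │ ╵ │
│ │           │ │   │   │ │   │
│ └─╴ ┌─────╴ └─┴───┘ ╷ ╵ ├─╴ │
│     │               │   │   │
└─────┴───────────────┴───┴───┘

Path to Q:

┌───┬─┬───────┬───────────────┐
│A  │ │↱ ↓    │               │
│ ╷ ╵ │ ╷ ╶─┐ └───────┐ ╶─┬─╴ │
│↓│   │↑│↳ ↓│         │   │   │
│ ├─╴ │ ├─┐ ├───────╴ ├─╴ │ ╷ │
│↓│   │↑│ │↓│         │   │ │ │
│ └─┐ │ │ │ │ ┌───┐ ╶─┴─┐ │ │ │
│↳ ↓│ │↑│ │↓│ │↱ ↓│     │ │ │ │
│ ╷ └─┤ │ │ └─┘ ╷ ├───┐ └─┤ └─┤
│ │↳ ↓│↑│ │↳ → ↑│↓│   │   │   │
│ ├─┐ ╵ │ └─────┤ └─┐ └─┐ └─┐ │
│ │ │↳ ↑│       │↳ ↓│   │   │ │
│ │ └───┘ ╷ ┌───┤ ╷ │ ╷ └─┐ │ │
│ │       │ │   │ │↓│ │   │ │ │
│ ├─╴ ╷ ┌─┴─┘ ╷ │ │ └─┤ ╷ │ │ │
│ │   │ │     │ │ │↳ ↓│ │ │ │ │
│ ╵ ┌─┘ │ ┌───┤ ├─┴─╴ ├─┘ │ ╵ │
│   │   │ │   │ │↓ ← ↲│   │   │
├───┤ ╶─┤ │ ╷ │ │ ╶───┤ ╷ └─┐ │
│   │   │ │Q│ │ │↳ → ↓│ │   │ │
│ ╷ └───┘ │ └─┘ └───╴ │ └───┘ │
│ │       │↑ ← ← ← ← ↲│       │
│ └───┬───┼─────┐ ┌───┴─┐ ╶─┬─┤
│     │   │     │ │     │   │ │
├───┐ ╵ ╷ ╵ ╶─┐ └─┤ ╶─┐ └─┐ │ │
│   │   │     │   │   │   │ │ │
│ ┌─┴───┴─────┤ ╷ ╵ ┌─┴─┐ │ ╵ │
│ │           │ │   │   │ │   │
│ └─╴ ┌─────╴ └─┴───┘ ╷ ╵ ├─╴ │
│     │               │   │   │
└─────┴───────────────┴───┴───┘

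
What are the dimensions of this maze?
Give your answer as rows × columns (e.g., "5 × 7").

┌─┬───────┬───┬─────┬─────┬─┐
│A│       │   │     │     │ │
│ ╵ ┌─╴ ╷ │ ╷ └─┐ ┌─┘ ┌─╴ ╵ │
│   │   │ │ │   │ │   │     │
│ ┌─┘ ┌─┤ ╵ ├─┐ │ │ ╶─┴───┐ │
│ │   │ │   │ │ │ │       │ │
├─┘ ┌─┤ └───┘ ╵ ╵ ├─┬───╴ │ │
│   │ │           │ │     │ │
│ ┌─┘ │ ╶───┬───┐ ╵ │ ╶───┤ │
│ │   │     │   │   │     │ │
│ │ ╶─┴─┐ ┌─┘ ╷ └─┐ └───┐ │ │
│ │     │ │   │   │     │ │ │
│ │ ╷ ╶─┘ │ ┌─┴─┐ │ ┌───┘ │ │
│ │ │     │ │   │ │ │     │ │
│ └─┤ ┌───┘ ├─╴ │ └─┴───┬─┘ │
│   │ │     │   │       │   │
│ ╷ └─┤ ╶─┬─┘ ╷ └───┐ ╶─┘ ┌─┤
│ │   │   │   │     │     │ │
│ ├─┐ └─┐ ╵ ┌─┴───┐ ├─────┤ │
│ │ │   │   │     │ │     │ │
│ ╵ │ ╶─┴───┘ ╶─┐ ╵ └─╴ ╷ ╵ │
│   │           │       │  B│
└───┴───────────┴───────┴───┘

Counting the maze dimensions:
Rows (vertical): 11
Columns (horizontal): 14
Dimensions: 11 × 14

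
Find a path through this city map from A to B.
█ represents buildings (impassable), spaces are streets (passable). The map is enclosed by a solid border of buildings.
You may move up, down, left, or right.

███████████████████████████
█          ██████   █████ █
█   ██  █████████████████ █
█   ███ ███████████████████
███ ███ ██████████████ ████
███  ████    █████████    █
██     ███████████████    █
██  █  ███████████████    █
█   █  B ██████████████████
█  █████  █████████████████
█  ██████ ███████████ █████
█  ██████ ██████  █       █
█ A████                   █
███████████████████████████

Finding the shortest path from A to B:
Movement: cardinal only
Path length: 13 steps
Directions: up → up → up → up → up → up → right → right → right → down → down → right → right

Solution:

███████████████████████████
█          ██████   █████ █
█   ██  █████████████████ █
█   ███ ███████████████████
███ ███ ██████████████ ████
███  ████    █████████    █
██↱→→↓ ███████████████    █
██↑ █↓ ███████████████    █
█ ↑ █↳→B ██████████████████
█ ↑█████  █████████████████
█ ↑██████ ███████████ █████
█ ↑██████ ██████  █       █
█ A████                   █
███████████████████████████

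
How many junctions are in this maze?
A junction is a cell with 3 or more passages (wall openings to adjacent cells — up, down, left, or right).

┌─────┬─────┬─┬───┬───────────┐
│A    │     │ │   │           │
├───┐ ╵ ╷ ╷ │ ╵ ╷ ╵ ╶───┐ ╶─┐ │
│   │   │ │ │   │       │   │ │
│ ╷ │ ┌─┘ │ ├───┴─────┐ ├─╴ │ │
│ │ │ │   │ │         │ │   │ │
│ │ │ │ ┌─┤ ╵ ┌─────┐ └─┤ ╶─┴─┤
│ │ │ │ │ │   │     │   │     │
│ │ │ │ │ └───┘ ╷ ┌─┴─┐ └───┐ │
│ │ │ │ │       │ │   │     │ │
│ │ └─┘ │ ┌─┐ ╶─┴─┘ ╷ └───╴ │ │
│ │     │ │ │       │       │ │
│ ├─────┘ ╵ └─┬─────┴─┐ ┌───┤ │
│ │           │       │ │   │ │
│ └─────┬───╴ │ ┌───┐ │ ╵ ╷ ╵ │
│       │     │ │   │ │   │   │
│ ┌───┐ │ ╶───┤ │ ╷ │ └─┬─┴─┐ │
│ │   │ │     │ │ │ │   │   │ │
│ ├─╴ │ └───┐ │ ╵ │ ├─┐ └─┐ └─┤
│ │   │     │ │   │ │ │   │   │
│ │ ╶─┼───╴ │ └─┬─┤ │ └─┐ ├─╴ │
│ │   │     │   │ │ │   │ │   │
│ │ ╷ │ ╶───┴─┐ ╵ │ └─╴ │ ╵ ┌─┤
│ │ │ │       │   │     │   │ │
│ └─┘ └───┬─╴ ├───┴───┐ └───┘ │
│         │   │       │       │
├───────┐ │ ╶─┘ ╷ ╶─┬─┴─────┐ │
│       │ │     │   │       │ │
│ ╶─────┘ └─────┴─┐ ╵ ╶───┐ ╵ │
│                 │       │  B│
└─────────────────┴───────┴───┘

Checking each cell for number of passages:

Junctions found (3+ passages):
  (0, 4): 3 passages
  (0, 12): 3 passages
  (1, 2): 3 passages
  (1, 9): 3 passages
  (3, 8): 3 passages
  (4, 4): 3 passages
  (4, 6): 3 passages
  (5, 11): 3 passages
  (6, 4): 3 passages
  (6, 5): 3 passages
  (7, 0): 3 passages
  (7, 14): 3 passages
  (10, 1): 3 passages
  (11, 11): 3 passages
  (12, 2): 3 passages
  (12, 8): 3 passages
  (12, 14): 3 passages
  (14, 4): 3 passages
  (14, 10): 3 passages
Total junctions: 19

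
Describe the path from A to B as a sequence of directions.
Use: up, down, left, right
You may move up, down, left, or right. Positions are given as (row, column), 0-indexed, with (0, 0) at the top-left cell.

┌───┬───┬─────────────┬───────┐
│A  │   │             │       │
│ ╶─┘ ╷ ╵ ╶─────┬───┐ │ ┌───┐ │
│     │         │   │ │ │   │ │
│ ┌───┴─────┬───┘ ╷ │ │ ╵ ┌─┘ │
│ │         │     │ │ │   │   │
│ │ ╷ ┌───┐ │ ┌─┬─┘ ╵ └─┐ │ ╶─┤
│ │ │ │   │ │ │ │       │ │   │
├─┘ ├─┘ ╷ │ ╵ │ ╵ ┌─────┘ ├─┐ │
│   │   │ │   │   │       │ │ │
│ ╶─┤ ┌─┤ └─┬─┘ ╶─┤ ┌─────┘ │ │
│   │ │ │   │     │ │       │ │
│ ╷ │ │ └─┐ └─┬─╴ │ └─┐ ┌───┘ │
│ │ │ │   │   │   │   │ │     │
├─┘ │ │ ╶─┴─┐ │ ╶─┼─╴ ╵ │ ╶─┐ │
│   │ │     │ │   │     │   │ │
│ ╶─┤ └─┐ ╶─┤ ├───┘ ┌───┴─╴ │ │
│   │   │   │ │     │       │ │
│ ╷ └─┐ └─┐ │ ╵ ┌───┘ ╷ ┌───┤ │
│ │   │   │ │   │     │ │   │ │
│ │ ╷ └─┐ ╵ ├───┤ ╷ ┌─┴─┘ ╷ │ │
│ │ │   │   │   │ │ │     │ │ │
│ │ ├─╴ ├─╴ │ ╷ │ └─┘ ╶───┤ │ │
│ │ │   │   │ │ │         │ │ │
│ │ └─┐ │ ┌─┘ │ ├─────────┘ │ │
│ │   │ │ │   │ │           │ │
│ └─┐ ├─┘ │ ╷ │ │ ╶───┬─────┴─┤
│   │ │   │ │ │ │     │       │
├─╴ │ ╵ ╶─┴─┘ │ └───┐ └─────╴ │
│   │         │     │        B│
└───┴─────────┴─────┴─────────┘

Finding the path and converting it to directions:
Path through cells: (0,0) → (1,0) → (1,1) → (1,2) → (0,2) → (0,3) → (1,3) → (1,4) → (0,4) → (0,5) → (0,6) → (0,7) → (0,8) → (0,9) → (0,10) → (1,10) → (2,10) → (3,10) → (3,9) → (2,9) → (1,9) → (1,8) → (2,8) → (2,7) → (2,6) → (3,6) → (4,6) → (4,5) → (3,5) → (2,5) → (2,4) → (2,3) → (2,2) → (2,1) → (3,1) → (4,1) → (4,0) → (5,0) → (5,1) → (6,1) → (7,1) → (7,0) → (8,0) → (8,1) → (9,1) → (10,1) → (11,1) → (12,1) → (12,2) → (13,2) → (14,2) → (14,3) → (13,3) → (13,4) → (12,4) → (11,4) → (11,5) → (10,5) → (10,4) → (9,4) → (9,3) → (8,3) → (8,2) → (7,2) → (6,2) → (5,2) → (4,2) → (4,3) → (3,3) → (3,4) → (4,4) → (5,4) → (5,5) → (6,5) → (6,6) → (7,6) → (8,6) → (9,6) → (9,7) → (8,7) → (8,8) → (8,9) → (7,9) → (7,10) → (6,10) → (6,9) → (5,9) → (4,9) → (4,10) → (4,11) → (4,12) → (3,12) → (2,12) → (2,11) → (1,11) → (0,11) → (0,12) → (0,13) → (0,14) → (1,14) → (2,14) → (2,13) → (3,13) → (3,14) → (4,14) → (5,14) → (6,14) → (6,13) → (6,12) → (7,12) → (7,13) → (8,13) → (8,12) → (8,11) → (8,10) → (9,10) → (9,9) → (9,8) → (10,8) → (11,8) → (11,9) → (11,10) → (10,10) → (10,11) → (10,12) → (9,12) → (9,13) → (10,13) → (11,13) → (12,13) → (12,12) → (12,11) → (12,10) → (12,9) → (12,8) → (13,8) → (13,9) → (13,10) → (14,10) → (14,11) → (14,12) → (14,13) → (14,14)
Directions: down, right, right, up, right, down, right, up, right, right, right, right, right, right, down, down, down, left, up, up, left, down, left, left, down, down, left, up, up, left, left, left, left, down, down, left, down, right, down, down, left, down, right, down, down, down, down, right, down, down, right, up, right, up, up, right, up, left, up, left, up, left, up, up, up, up, right, up, right, down, down, right, down, right, down, down, down, right, up, right, right, up, right, up, left, up, up, right, right, right, up, up, left, up, up, right, right, right, down, down, left, down, right, down, down, down, left, left, down, right, down, left, left, left, down, left, left, down, down, right, right, up, right, right, up, right, down, down, down, left, left, left, left, left, down, right, right, down, right, right, right, right

Solution:

┌───┬───┬─────────────┬───────┐
│A  │↱ ↓│↱ → → → → → ↓│↱ → → ↓│
│ ╶─┘ ╷ ╵ ╶─────┬───┐ │ ┌───┐ │
│↳ → ↑│↳ ↑      │↓ ↰│↓│↑│   │↓│
│ ┌───┴─────┬───┘ ╷ │ │ ╵ ┌─┘ │
│ │↓ ← ← ← ↰│↓ ← ↲│↑│↓│↑ ↰│↓ ↲│
│ │ ╷ ┌───┐ │ ┌─┬─┘ ╵ └─┐ │ ╶─┤
│ │↓│ │↱ ↓│↑│↓│ │  ↑ ↲  │↑│↳ ↓│
├─┘ ├─┘ ╷ │ ╵ │ ╵ ┌─────┘ ├─┐ │
│↓ ↲│↱ ↑│↓│↑ ↲│   │↱ → → ↑│ │↓│
│ ╶─┤ ┌─┤ └─┬─┘ ╶─┤ ┌─────┘ │ │
│↳ ↓│↑│ │↳ ↓│     │↑│       │↓│
│ ╷ │ │ └─┐ └─┬─╴ │ └─┐ ┌───┘ │
│ │↓│↑│   │↳ ↓│   │↑ ↰│ │↓ ← ↲│
├─┘ │ │ ╶─┴─┐ │ ╶─┼─╴ ╵ │ ╶─┐ │
│↓ ↲│↑│     │↓│   │↱ ↑  │↳ ↓│ │
│ ╶─┤ └─┐ ╶─┤ ├───┘ ┌───┴─╴ │ │
│↳ ↓│↑ ↰│   │↓│↱ → ↑│↓ ← ← ↲│ │
│ ╷ └─┐ └─┐ │ ╵ ┌───┘ ╷ ┌───┤ │
│ │↓  │↑ ↰│ │↳ ↑│↓ ← ↲│ │↱ ↓│ │
│ │ ╷ └─┐ ╵ ├───┤ ╷ ┌─┴─┘ ╷ │ │
│ │↓│   │↑ ↰│   │↓│ │↱ → ↑│↓│ │
│ │ ├─╴ ├─╴ │ ╷ │ └─┘ ╶───┤ │ │
│ │↓│   │↱ ↑│ │ │↳ → ↑    │↓│ │
│ │ └─┐ │ ┌─┘ │ ├─────────┘ │ │
│ │↳ ↓│ │↑│   │ │↓ ← ← ← ← ↲│ │
│ └─┐ ├─┘ │ ╷ │ │ ╶───┬─────┴─┤
│   │↓│↱ ↑│ │ │ │↳ → ↓│       │
├─╴ │ ╵ ╶─┴─┘ │ └───┐ └─────╴ │
│   │↳ ↑      │     │↳ → → → B│
└───┴─────────┴─────┴─────────┘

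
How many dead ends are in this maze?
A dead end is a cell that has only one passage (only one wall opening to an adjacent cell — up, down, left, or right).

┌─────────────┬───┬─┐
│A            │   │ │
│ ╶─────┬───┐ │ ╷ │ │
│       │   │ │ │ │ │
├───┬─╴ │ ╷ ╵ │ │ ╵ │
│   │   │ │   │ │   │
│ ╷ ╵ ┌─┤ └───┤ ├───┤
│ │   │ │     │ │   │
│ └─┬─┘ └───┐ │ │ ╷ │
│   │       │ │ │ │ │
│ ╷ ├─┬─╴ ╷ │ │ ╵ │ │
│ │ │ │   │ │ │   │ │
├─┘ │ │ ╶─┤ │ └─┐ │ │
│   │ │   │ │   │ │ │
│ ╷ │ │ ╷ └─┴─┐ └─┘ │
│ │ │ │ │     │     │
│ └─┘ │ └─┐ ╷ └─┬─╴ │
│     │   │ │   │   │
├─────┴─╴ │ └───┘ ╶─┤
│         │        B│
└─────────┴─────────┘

Checking each cell for number of passages:

Dead ends found at positions:
  (0, 9)
  (3, 3)
  (4, 2)
  (5, 0)
  (5, 2)
  (6, 5)
  (6, 8)
  (7, 1)
  (8, 7)
  (9, 0)
  (9, 9)
Total dead ends: 11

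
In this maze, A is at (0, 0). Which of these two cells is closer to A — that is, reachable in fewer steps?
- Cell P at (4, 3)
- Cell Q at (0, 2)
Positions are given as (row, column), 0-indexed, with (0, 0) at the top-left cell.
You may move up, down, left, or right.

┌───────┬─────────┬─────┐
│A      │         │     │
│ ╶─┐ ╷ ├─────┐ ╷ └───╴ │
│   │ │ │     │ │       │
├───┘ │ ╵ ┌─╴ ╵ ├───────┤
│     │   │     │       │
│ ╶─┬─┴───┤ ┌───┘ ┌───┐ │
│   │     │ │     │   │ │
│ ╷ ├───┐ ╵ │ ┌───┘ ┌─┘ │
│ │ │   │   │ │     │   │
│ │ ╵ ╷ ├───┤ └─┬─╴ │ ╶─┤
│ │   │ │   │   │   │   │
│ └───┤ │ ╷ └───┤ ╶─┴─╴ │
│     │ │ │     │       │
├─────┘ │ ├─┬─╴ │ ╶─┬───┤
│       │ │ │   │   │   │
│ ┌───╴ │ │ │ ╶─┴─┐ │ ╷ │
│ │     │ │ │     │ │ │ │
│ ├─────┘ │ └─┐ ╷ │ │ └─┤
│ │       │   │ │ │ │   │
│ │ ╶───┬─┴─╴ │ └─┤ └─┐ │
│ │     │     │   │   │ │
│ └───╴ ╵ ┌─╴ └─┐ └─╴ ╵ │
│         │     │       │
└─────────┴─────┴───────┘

Shortest path A → P at (4, 3): 13 steps
Shortest path A → Q at (0, 2): 2 steps

Q is closer (2 steps vs 13 steps).

Path to P:

┌───────┬─────────┬─────┐
│A → ↓  │         │     │
│ ╶─┐ ╷ ├─────┐ ╷ └───╴ │
│   │↓│ │     │ │       │
├───┘ │ ╵ ┌─╴ ╵ ├───────┤
│↓ ← ↲│   │     │       │
│ ╶─┬─┴───┤ ┌───┘ ┌───┐ │
│↳ ↓│     │ │     │   │ │
│ ╷ ├───┐ ╵ │ ┌───┘ ┌─┘ │
│ │↓│↱ P│   │ │     │   │
│ │ ╵ ╷ ├───┤ └─┬─╴ │ ╶─┤
│ │↳ ↑│ │   │   │   │   │
│ └───┤ │ ╷ └───┤ ╶─┴─╴ │
│     │ │ │     │       │
├─────┘ │ ├─┬─╴ │ ╶─┬───┤
│       │ │ │   │   │   │
│ ┌───╴ │ │ │ ╶─┴─┐ │ ╷ │
│ │     │ │ │     │ │ │ │
│ ├─────┘ │ └─┐ ╷ │ │ └─┤
│ │       │   │ │ │ │   │
│ │ ╶───┬─┴─╴ │ └─┤ └─┐ │
│ │     │     │   │   │ │
│ └───╴ ╵ ┌─╴ └─┐ └─╴ ╵ │
│         │     │       │
└─────────┴─────┴───────┘

Path to Q:

┌───────┬─────────┬─────┐
│A → Q  │         │     │
│ ╶─┐ ╷ ├─────┐ ╷ └───╴ │
│   │ │ │     │ │       │
├───┘ │ ╵ ┌─╴ ╵ ├───────┤
│     │   │     │       │
│ ╶─┬─┴───┤ ┌───┘ ┌───┐ │
│   │     │ │     │   │ │
│ ╷ ├───┐ ╵ │ ┌───┘ ┌─┘ │
│ │ │   │   │ │     │   │
│ │ ╵ ╷ ├───┤ └─┬─╴ │ ╶─┤
│ │   │ │   │   │   │   │
│ └───┤ │ ╷ └───┤ ╶─┴─╴ │
│     │ │ │     │       │
├─────┘ │ ├─┬─╴ │ ╶─┬───┤
│       │ │ │   │   │   │
│ ┌───╴ │ │ │ ╶─┴─┐ │ ╷ │
│ │     │ │ │     │ │ │ │
│ ├─────┘ │ └─┐ ╷ │ │ └─┤
│ │       │   │ │ │ │   │
│ │ ╶───┬─┴─╴ │ └─┤ └─┐ │
│ │     │     │   │   │ │
│ └───╴ ╵ ┌─╴ └─┐ └─╴ ╵ │
│         │     │       │
└─────────┴─────┴───────┘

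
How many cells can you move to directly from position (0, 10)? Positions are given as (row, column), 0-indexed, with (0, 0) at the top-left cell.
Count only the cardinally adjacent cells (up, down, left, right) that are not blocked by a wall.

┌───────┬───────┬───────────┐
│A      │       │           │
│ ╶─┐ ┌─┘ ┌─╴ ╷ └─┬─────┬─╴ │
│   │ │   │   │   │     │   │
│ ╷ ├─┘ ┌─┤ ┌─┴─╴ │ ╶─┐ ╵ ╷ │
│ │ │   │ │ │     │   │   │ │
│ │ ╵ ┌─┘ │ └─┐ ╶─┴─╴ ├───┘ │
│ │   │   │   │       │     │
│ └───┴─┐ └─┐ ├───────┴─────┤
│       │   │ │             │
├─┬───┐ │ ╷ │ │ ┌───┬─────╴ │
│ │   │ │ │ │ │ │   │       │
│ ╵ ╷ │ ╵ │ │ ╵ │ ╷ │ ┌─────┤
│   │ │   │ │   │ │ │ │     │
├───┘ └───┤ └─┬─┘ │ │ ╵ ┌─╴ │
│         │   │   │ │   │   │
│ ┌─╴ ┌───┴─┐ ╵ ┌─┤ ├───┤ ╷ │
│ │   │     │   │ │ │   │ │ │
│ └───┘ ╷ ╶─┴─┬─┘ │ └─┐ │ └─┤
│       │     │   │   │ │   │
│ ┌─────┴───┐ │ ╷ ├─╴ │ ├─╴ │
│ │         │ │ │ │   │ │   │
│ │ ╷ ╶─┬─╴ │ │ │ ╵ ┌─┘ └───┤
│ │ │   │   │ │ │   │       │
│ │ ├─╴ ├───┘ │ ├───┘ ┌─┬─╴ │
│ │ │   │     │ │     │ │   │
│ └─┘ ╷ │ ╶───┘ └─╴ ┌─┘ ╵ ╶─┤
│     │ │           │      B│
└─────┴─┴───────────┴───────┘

Checking passable neighbors of (0, 10):
Neighbors: (0, 9), (0, 11)
Count: 2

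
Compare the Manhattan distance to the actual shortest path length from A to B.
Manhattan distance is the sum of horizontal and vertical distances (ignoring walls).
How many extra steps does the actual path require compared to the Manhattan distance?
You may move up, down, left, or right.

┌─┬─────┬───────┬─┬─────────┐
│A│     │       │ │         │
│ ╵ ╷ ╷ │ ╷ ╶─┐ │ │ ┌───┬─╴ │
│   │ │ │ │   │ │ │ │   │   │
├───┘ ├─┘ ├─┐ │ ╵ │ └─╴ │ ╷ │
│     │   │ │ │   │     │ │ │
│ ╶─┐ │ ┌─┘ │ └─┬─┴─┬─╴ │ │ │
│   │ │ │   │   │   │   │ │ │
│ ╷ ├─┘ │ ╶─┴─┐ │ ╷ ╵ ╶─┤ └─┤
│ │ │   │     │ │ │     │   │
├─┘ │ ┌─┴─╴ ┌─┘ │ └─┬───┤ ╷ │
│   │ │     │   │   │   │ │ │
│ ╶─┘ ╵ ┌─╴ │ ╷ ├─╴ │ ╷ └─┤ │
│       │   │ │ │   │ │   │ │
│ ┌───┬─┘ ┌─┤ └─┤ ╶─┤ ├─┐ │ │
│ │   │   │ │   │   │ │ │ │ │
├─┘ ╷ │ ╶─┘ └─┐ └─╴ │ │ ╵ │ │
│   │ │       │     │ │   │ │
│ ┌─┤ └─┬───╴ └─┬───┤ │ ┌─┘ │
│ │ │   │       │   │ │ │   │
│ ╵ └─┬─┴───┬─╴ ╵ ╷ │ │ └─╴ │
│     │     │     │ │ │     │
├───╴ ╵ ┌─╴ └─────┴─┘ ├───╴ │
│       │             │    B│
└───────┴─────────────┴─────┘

Manhattan distance: |11 - 0| + |13 - 0| = 24
Actual path length: 74
Extra steps: 74 - 24 = 50

Solution:

┌─┬─────┬───────┬─┬─────────┐
│A│↱ ↓  │↱ ↓    │ │↱ → → → ↓│
│ ╵ ╷ ╷ │ ╷ ╶─┐ │ │ ┌───┬─╴ │
│↳ ↑│↓│ │↑│↳ ↓│ │ │↑│   │↓ ↲│
├───┘ ├─┘ ├─┐ │ ╵ │ └─╴ │ ╷ │
│↓ ← ↲│↱ ↑│ │↓│   │↑ ← ↰│↓│ │
│ ╶─┐ │ ┌─┘ │ └─┬─┴─┬─╴ │ │ │
│↳ ↓│ │↑│   │↳ ↓│↱ ↓│↱ ↑│↓│ │
│ ╷ ├─┘ │ ╶─┴─┐ │ ╷ ╵ ╶─┤ └─┤
│ │↓│↱ ↑│     │↓│↑│↳ ↑  │↳ ↓│
├─┘ │ ┌─┴─╴ ┌─┘ │ └─┬───┤ ╷ │
│↓ ↲│↑│     │↓ ↲│↑ ↰│   │ │↓│
│ ╶─┘ ╵ ┌─╴ │ ╷ ├─╴ │ ╷ └─┤ │
│↳ → ↑  │   │↓│ │↱ ↑│ │   │↓│
│ ┌───┬─┘ ┌─┤ └─┤ ╶─┤ ├─┐ │ │
│ │   │   │ │↳ ↓│↑ ↰│ │ │ │↓│
├─┘ ╷ │ ╶─┘ └─┐ └─╴ │ │ ╵ │ │
│   │ │       │↳ → ↑│ │   │↓│
│ ┌─┤ └─┬───╴ └─┬───┤ │ ┌─┘ │
│ │ │   │       │   │ │ │  ↓│
│ ╵ └─┬─┴───┬─╴ ╵ ╷ │ │ └─╴ │
│     │     │     │ │ │    ↓│
├───╴ ╵ ┌─╴ └─────┴─┘ ├───╴ │
│       │             │    B│
└───────┴─────────────┴─────┘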